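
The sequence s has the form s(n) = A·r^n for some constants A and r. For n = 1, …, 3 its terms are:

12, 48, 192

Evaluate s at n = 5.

3072

Consecutive ratio: 48/12 = 4, and 192/48 = 4, so r = 4.
Then A·4^1 = 12 gives A = 3, and s(n) = 3·4^n.
s(5) = 3·4^5 = 3072.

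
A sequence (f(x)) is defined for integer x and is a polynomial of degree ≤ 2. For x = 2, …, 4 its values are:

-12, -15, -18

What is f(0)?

First differences: -3, -3.
Level-1 differences are constant, so f has degree 1.
Fitting a degree-1 polynomial gives f(x) = -3x - 6.
The constant term is f(0) = -6.

-6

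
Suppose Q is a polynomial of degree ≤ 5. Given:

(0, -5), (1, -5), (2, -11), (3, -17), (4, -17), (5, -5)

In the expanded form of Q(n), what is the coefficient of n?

Write Q(n) = an^5 + bn^4 + cn³ + dn² + en + p; the 6 given values yield a linear system in the 6 coefficients.
Solving, the top 2 coefficients vanish, and Q(n) = n³ - 6n² + 5n - 5.
The coefficient of n is 5.

5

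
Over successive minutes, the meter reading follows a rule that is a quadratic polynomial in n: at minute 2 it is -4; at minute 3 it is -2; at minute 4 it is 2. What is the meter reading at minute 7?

Write the value at n as h(n).
Write h(n) = an² + bn + c; the 3 given values yield a linear system in the 3 coefficients.
Solving, h(n) = n² - 3n - 2.
Then h(7) = 26.

26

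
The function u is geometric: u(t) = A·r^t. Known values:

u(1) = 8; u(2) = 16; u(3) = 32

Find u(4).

64

Consecutive ratio: 16/8 = 2, and 32/16 = 2, so r = 2.
Then A·2^1 = 8 gives A = 4, and u(t) = 4·2^t.
u(4) = 4·2^4 = 64.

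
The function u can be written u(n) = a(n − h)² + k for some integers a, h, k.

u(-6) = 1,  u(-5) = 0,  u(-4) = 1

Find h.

First differences -1, 1; second difference 2 = 2a, so a = 1.
Expanding, the n-coefficient is −2ah = -2h; matching it to the data gives h = -5, and then k = 0.
So u(n) = 1(n + 5)² + 0.
Hence h = -5.

-5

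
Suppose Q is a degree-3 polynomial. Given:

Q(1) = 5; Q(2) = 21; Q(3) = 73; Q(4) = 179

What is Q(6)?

625

Write Q(t) = at³ + bt² + ct + d; the 4 given values yield a linear system in the 4 coefficients.
Solving, Q(t) = 3t³ - 5t + 7.
Then Q(6) = 625.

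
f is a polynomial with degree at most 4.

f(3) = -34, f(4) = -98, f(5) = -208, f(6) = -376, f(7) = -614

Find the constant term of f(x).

Write f(x) = ax^4 + bx³ + cx² + dx + e; the 5 given values yield a linear system in the 5 coefficients.
Solving, the leading coefficient vanishes, and f(x) = -2x³ + x² + 3x + 2.
The constant term is f(0) = 2.

2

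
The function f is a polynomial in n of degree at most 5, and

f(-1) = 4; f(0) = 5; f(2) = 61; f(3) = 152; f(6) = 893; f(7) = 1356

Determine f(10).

Write f(n) = an^5 + bn^4 + cn³ + dn² + en + p; the 6 given values yield a linear system in the 6 coefficients.
Solving, the top 2 coefficients vanish, and f(n) = 3n³ + 6n² + 4n + 5.
Then f(10) = 3645.

3645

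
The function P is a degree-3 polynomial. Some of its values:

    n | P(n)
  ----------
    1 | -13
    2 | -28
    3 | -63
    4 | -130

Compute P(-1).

Write P(n) = an³ + bn² + cn + d; the 4 given values yield a linear system in the 4 coefficients.
Solving, P(n) = -2n³ + 2n² - 7n - 6.
Then P(-1) = 5.

5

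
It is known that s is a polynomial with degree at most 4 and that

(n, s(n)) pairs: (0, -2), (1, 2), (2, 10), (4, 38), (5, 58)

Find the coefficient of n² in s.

Write s(n) = an^4 + bn³ + cn² + dn + e; the 5 given values yield a linear system in the 5 coefficients.
Solving, the top 2 coefficients vanish, and s(n) = 2n² + 2n - 2.
The coefficient of n² is 2.

2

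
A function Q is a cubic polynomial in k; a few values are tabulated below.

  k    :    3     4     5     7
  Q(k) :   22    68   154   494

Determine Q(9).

1138

Write Q(k) = ak³ + bk² + ck + d; the 4 given values yield a linear system in the 4 coefficients.
Solving, Q(k) = 2k³ - 4k² + 4.
Then Q(9) = 1138.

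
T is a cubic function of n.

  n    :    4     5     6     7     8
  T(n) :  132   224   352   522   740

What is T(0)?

Write T(n) = an³ + bn² + cn + d; the 5 given values yield a linear system in the 4 coefficients.
Solving, T(n) = n³ + 3n² + 4n + 4.
The constant term is T(0) = 4.

4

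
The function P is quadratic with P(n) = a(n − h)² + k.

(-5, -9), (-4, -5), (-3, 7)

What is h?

-5

First differences 4, 12; second difference 8 = 2a, so a = 4.
Expanding, the n-coefficient is −2ah = -8h; matching it to the data gives h = -5, and then k = -9.
So P(n) = 4(n + 5)² − 9.
Hence h = -5.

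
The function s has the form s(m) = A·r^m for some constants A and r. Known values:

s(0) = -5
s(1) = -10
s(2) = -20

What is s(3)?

Consecutive ratio: -10/(-5) = 2, and -20/(-10) = 2, so r = 2.
Then A·2^0 = -5 gives A = -5, and s(m) = -5·2^m.
s(3) = -5·2^3 = -40.

-40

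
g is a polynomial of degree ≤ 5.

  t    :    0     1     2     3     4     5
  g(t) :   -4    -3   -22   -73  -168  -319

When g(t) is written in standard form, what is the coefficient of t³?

Write g(t) = at^5 + bt^4 + ct³ + dt² + et + p; the 6 given values yield a linear system in the 6 coefficients.
Solving, the top 2 coefficients vanish, and g(t) = -2t³ - 4t² + 7t - 4.
The coefficient of t³ is -2.

-2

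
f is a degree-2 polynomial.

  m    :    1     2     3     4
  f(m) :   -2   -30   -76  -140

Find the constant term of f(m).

Write f(m) = am² + bm + c; the 4 given values yield a linear system in the 3 coefficients.
Solving, f(m) = -9m² - m + 8.
The constant term is f(0) = 8.

8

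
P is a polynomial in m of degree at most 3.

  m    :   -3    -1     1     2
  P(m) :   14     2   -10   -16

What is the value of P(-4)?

Write P(m) = am³ + bm² + cm + d; the 4 given values yield a linear system in the 4 coefficients.
Solving, the top 2 coefficients vanish, and P(m) = -6m - 4.
Then P(-4) = 20.

20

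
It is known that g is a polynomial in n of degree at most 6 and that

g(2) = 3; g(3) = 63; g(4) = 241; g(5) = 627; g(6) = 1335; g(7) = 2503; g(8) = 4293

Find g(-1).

-9

Write g(n) = an^6 + bn^5 + cn^4 + dn³ + en² + pn + q; the 7 given values yield a linear system in the 7 coefficients.
Solving, the top 2 coefficients vanish, and g(n) = n^4 + n³ - 5n² + n - 3.
Then g(-1) = -9.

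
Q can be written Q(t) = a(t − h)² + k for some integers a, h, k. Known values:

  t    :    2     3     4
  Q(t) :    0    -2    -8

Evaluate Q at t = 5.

First differences -2, -6; second difference -4 = 2a, so a = -2.
Expanding, the t-coefficient is −2ah = 4h; matching it to the data gives h = 2, and then k = 0.
So Q(t) = -2(t − 2)² + 0.
Q(5) = -2·3² + 0 = -18.

-18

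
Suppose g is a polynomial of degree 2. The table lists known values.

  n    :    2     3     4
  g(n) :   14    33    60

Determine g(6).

138

Write g(n) = an² + bn + c; the 3 given values yield a linear system in the 3 coefficients.
Solving, g(n) = 4n² - n.
Then g(6) = 138.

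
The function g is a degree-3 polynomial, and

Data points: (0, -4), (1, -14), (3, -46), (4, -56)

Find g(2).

Write g(x) = ax³ + bx² + cx + d; the 4 given values yield a linear system in the 4 coefficients.
Solving, g(x) = x³ - 6x² - 5x - 4.
Then g(2) = -30.

-30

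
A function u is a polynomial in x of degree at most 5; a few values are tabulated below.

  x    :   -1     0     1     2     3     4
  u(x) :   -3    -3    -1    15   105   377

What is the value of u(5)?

987

First differences: 0, 2, 16, 90, 272. Second differences: 2, 14, 74, 182. Third differences: 12, 60, 108. Fourth differences: 48, 48.
Level-4 differences are constant, so u has degree 4.
Fitting a degree-4 polynomial gives u(x) = 2x^4 - 2x³ - x² + 3x - 3.
Then u(5) = 987.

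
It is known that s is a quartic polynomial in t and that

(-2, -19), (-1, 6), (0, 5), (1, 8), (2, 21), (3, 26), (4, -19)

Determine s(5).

Write s(t) = at^4 + bt³ + ct² + dt + e; the 7 given values yield a linear system in the 5 coefficients.
Solving, s(t) = -t^4 + 3t³ + 3t² - 2t + 5.
Then s(5) = -180.

-180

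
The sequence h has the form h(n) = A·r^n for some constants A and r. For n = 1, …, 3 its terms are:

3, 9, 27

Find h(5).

243

Consecutive ratio: 9/3 = 3, and 27/9 = 3, so r = 3.
Then A·3^1 = 3 gives A = 1, and h(n) = 1·3^n.
h(5) = 1·3^5 = 243.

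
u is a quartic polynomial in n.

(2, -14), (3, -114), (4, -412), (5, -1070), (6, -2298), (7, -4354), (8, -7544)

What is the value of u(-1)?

-2

First differences: -100, -298, -658, -1228, -2056, -3190. Second differences: -198, -360, -570, -828, -1134. Third differences: -162, -210, -258, -306. Fourth differences: -48, -48, -48.
Level-4 differences are constant, so u has degree 4.
Fitting a degree-4 polynomial gives u(n) = -2n^4 + n³ + 2n² + n.
Then u(-1) = -2.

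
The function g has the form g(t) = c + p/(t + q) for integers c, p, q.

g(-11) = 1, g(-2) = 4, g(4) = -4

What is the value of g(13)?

(g(t) − c)(t + q) = p for each data point; the three points give a linear system in c and q, then p follows.
Solving: c = 0, q = -1, p = -12, so g(t) = -12/(t − 1).
Then g(13) = 0 − 12/12 = -1.

-1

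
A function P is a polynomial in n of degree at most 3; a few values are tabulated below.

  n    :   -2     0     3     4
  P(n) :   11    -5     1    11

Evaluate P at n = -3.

Write P(n) = an³ + bn² + cn + d; the 4 given values yield a linear system in the 4 coefficients.
Solving, the leading coefficient vanishes, and P(n) = 2n² - 4n - 5.
Then P(-3) = 25.

25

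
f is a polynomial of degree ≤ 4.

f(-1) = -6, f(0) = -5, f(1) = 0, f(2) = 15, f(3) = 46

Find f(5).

First differences: 1, 5, 15, 31. Second differences: 4, 10, 16. Third differences: 6, 6.
Level-3 differences are constant, so f has degree 3.
Fitting a degree-3 polynomial gives f(t) = t³ + 2t² + 2t - 5.
Then f(5) = 180.

180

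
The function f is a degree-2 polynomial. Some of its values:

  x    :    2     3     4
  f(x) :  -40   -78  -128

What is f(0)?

Write f(x) = ax² + bx + c; the 3 given values yield a linear system in the 3 coefficients.
Solving, f(x) = -6x² - 8x.
Then f(0) = 0.

0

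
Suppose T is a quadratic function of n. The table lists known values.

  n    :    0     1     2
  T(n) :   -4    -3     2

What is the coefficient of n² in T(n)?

Write T(n) = an² + bn + c; the 3 given values yield a linear system in the 3 coefficients.
Solving, T(n) = 2n² - n - 4.
The coefficient of n² is 2.

2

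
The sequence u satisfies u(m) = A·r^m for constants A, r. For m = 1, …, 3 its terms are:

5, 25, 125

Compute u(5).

3125

Consecutive ratio: 25/5 = 5, and 125/25 = 5, so r = 5.
Then A·5^1 = 5 gives A = 1, and u(m) = 1·5^m.
u(5) = 1·5^5 = 3125.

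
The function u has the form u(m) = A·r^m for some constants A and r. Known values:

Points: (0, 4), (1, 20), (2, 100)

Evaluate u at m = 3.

Consecutive ratio: 20/4 = 5, and 100/20 = 5, so r = 5.
Then A·5^0 = 4 gives A = 4, and u(m) = 4·5^m.
u(3) = 4·5^3 = 500.

500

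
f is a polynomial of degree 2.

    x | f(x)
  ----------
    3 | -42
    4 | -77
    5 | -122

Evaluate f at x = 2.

Write f(x) = ax² + bx + c; the 3 given values yield a linear system in the 3 coefficients.
Solving, f(x) = -5x² + 3.
Then f(2) = -17.

-17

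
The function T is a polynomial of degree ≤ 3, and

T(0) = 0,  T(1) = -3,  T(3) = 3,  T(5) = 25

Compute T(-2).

18

Write T(m) = am³ + bm² + cm + d; the 4 given values yield a linear system in the 4 coefficients.
Solving, the leading coefficient vanishes, and T(m) = 2m² - 5m.
Then T(-2) = 18.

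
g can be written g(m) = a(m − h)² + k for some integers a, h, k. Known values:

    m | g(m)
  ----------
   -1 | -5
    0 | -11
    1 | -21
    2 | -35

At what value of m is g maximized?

First differences -6, -10, -14; second difference -4 = 2a, so a = -2.
Expanding, the m-coefficient is −2ah = 4h; matching it to the data gives h = -2, and then k = -3.
So g(m) = -2(m + 2)² − 3.
Hence h = -2.

-2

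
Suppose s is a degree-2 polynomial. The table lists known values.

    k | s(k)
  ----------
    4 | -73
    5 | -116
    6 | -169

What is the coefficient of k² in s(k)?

Write s(k) = ak² + bk + c; the 3 given values yield a linear system in the 3 coefficients.
Solving, s(k) = -5k² + 2k - 1.
The coefficient of k² is -5.

-5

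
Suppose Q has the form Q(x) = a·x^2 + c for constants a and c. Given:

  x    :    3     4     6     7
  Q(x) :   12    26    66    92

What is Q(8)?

From Q(3) = 12 and Q(4) = 26: 9a + c = 12 and 16a + c = 26.
Subtracting: 7a = 14, so a = 2; then c = 12 − 2·9 = -6.
So Q(x) = 2x² − 6, and Q(8) = 122.

122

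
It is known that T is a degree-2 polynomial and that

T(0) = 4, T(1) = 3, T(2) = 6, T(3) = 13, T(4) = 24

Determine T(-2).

18

First differences: -1, 3, 7, 11. Second differences: 4, 4, 4.
Level-2 differences are constant, so T has degree 2.
Fitting a degree-2 polynomial gives T(t) = 2t² - 3t + 4.
Then T(-2) = 18.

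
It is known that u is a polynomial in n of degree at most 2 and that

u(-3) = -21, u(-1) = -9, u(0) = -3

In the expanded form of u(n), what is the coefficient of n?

Write u(n) = an² + bn + c; the 3 given values yield a linear system in the 3 coefficients.
Solving, the leading coefficient vanishes, and u(n) = 6n - 3.
The coefficient of n is 6.

6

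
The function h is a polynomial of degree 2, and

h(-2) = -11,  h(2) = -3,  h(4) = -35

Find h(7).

-128

Write h(k) = ak² + bk + c; the 3 given values yield a linear system in the 3 coefficients.
Solving, h(k) = -3k² + 2k + 5.
Then h(7) = -128.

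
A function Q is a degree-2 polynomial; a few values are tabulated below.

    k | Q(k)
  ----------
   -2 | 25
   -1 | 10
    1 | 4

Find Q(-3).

48

Write Q(k) = ak² + bk + c; the 3 given values yield a linear system in the 3 coefficients.
Solving, Q(k) = 4k² - 3k + 3.
Then Q(-3) = 48.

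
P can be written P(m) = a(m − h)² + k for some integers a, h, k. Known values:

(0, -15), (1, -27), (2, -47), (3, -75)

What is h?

-1

First differences -12, -20, -28; second difference -8 = 2a, so a = -4.
Expanding, the m-coefficient is −2ah = 8h; matching it to the data gives h = -1, and then k = -11.
So P(m) = -4(m + 1)² − 11.
Hence h = -1.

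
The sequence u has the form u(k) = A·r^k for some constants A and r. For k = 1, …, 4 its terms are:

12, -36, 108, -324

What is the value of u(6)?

Consecutive ratio: -36/12 = -3, and 108/(-36) = -3, so r = -3.
Then A·(-3)^1 = 12 gives A = -4, and u(k) = -4·(-3)^k.
u(6) = -4·(-3)^6 = -2916.

-2916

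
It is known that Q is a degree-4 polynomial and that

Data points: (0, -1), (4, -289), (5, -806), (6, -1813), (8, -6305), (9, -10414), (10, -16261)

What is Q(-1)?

-14

Write Q(x) = ax^4 + bx³ + cx² + dx + e; the 7 given values yield a linear system in the 5 coefficients.
Solving, Q(x) = -2x^4 + 4x³ - 3x² + 4x - 1.
Then Q(-1) = -14.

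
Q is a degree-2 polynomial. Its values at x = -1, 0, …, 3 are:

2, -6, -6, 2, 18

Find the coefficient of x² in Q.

First differences: -8, 0, 8, 16. Second differences: 8, 8, 8.
Level-2 differences are constant, so Q has degree 2.
Fitting a degree-2 polynomial gives Q(x) = 4x² - 4x - 6.
The coefficient of x² is 4.

4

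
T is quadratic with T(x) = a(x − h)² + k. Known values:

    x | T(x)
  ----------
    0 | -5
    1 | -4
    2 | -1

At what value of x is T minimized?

0

First differences 1, 3; second difference 2 = 2a, so a = 1.
Expanding, the x-coefficient is −2ah = -2h; matching it to the data gives h = 0, and then k = -5.
So T(x) = 1(x + 0)² − 5.
Hence h = 0.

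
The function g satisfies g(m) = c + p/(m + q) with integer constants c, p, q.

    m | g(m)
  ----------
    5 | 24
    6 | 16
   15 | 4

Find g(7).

(g(m) − c)(m + q) = p for each data point; the three points give a linear system in c and q, then p follows.
Solving: c = 0, q = -3, p = 48, so g(m) = 48/(m − 3).
Then g(7) = 0 + 48/4 = 12.

12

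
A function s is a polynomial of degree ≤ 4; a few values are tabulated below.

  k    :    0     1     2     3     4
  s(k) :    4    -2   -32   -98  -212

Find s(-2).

-8

First differences: -6, -30, -66, -114. Second differences: -24, -36, -48. Third differences: -12, -12.
Level-3 differences are constant, so s has degree 3.
Fitting a degree-3 polynomial gives s(k) = -2k³ - 6k² + 2k + 4.
Then s(-2) = -8.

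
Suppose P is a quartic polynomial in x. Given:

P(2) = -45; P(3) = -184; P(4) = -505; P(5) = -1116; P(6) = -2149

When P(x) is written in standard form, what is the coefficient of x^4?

-1

Write P(x) = ax^4 + bx³ + cx² + dx + e; the 5 given values yield a linear system in the 5 coefficients.
Solving, P(x) = -x^4 - 4x³ + 2x - 1.
The coefficient of x^4 is -1.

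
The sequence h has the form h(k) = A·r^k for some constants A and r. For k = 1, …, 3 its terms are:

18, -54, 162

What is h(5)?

1458

Consecutive ratio: -54/18 = -3, and 162/(-54) = -3, so r = -3.
Then A·(-3)^1 = 18 gives A = -6, and h(k) = -6·(-3)^k.
h(5) = -6·(-3)^5 = 1458.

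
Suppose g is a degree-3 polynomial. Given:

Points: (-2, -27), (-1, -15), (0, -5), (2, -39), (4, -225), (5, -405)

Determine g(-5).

45

Write g(t) = at³ + bt² + ct + d; the 6 given values yield a linear system in the 4 coefficients.
Solving, g(t) = -2t³ - 7t² + 5t - 5.
Then g(-5) = 45.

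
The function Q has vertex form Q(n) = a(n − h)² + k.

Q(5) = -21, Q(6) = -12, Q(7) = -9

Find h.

7

First differences 9, 3; second difference -6 = 2a, so a = -3.
Expanding, the n-coefficient is −2ah = 6h; matching it to the data gives h = 7, and then k = -9.
So Q(n) = -3(n − 7)² − 9.
Hence h = 7.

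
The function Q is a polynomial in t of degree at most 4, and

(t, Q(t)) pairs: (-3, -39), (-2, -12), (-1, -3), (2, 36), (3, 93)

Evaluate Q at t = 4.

Write Q(t) = at^4 + bt³ + ct² + dt + e; the 5 given values yield a linear system in the 5 coefficients.
Solving, the leading coefficient vanishes, and Q(t) = 2t³ + 3t² + 4t.
Then Q(4) = 192.

192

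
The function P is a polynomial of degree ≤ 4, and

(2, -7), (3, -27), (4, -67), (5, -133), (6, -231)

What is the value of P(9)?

Write P(t) = at^4 + bt³ + ct² + dt + e; the 5 given values yield a linear system in the 5 coefficients.
Solving, the leading coefficient vanishes, and P(t) = -t³ - t² + 4t - 3.
Then P(9) = -777.

-777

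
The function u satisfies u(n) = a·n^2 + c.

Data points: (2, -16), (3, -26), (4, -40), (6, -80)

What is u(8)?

-136

From u(2) = -16 and u(3) = -26: 4a + c = -16 and 9a + c = -26.
Subtracting: 5a = -10, so a = -2; then c = -16 − (-2)·4 = -8.
So u(n) = -2n² − 8, and u(8) = -136.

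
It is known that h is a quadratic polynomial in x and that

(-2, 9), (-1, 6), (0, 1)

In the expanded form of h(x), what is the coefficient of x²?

Write h(x) = ax² + bx + c; the 3 given values yield a linear system in the 3 coefficients.
Solving, h(x) = -x² - 6x + 1.
The coefficient of x² is -1.

-1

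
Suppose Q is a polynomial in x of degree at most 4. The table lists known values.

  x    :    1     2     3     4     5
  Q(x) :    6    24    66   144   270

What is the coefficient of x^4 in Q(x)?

First differences: 18, 42, 78, 126. Second differences: 24, 36, 48. Third differences: 12, 12.
Level-3 differences are constant, so Q has degree 3.
Fitting a degree-3 polynomial gives Q(x) = 2x³ + 4x.
The coefficient of x^4 is 0.

0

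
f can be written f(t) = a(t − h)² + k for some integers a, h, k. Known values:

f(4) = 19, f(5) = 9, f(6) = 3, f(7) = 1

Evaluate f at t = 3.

33

First differences -10, -6, -2; second difference 4 = 2a, so a = 2.
Expanding, the t-coefficient is −2ah = -4h; matching it to the data gives h = 7, and then k = 1.
So f(t) = 2(t − 7)² + 1.
f(3) = 2·(-4)² + 1 = 33.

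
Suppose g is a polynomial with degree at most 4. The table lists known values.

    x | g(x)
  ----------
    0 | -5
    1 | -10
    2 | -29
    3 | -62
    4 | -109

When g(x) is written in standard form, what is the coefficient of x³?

Write g(x) = ax^4 + bx³ + cx² + dx + e; the 5 given values yield a linear system in the 5 coefficients.
Solving, the top 2 coefficients vanish, and g(x) = -7x² + 2x - 5.
The coefficient of x³ is 0.

0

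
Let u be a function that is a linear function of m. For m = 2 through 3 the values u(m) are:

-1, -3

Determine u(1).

Write u(m) = am + b; the 2 given values yield a linear system in the 2 coefficients.
Solving, u(m) = -2m + 3.
Then u(1) = 1.

1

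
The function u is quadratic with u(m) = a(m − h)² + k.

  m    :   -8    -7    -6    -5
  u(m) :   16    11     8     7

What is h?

-5

First differences -5, -3, -1; second difference 2 = 2a, so a = 1.
Expanding, the m-coefficient is −2ah = -2h; matching it to the data gives h = -5, and then k = 7.
So u(m) = 1(m + 5)² + 7.
Hence h = -5.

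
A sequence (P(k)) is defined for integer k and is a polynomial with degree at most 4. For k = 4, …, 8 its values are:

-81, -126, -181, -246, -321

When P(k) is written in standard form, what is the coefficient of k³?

0

First differences: -45, -55, -65, -75. Second differences: -10, -10, -10.
Level-2 differences are constant, so P has degree 2.
Fitting a degree-2 polynomial gives P(k) = -5k² - 1.
The coefficient of k³ is 0.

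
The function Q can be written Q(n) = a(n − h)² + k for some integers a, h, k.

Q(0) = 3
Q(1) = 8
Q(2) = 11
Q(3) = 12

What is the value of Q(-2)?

First differences 5, 3, 1; second difference -2 = 2a, so a = -1.
Expanding, the n-coefficient is −2ah = 2h; matching it to the data gives h = 3, and then k = 12.
So Q(n) = -1(n − 3)² + 12.
Q(-2) = -1·(-5)² + 12 = -13.

-13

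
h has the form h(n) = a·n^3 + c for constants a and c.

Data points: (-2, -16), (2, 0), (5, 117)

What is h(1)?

-7

From h(-2) = -16 and h(2) = 0: -8a + c = -16 and 8a + c = 0.
Subtracting: 16a = 16, so a = 1; then c = -16 − 1·(-8) = -8.
So h(n) = 1n³ − 8, and h(1) = -7.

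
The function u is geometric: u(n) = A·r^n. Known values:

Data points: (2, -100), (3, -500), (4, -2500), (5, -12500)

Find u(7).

-312500

Consecutive ratio: -500/(-100) = 5, and -2500/(-500) = 5, so r = 5.
Then A·5^2 = -100 gives A = -4, and u(n) = -4·5^n.
u(7) = -4·5^7 = -312500.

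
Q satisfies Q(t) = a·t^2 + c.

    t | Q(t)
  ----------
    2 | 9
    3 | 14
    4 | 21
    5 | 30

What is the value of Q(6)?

From Q(2) = 9 and Q(3) = 14: 4a + c = 9 and 9a + c = 14.
Subtracting: 5a = 5, so a = 1; then c = 9 − 1·4 = 5.
So Q(t) = 1t² + 5, and Q(6) = 41.

41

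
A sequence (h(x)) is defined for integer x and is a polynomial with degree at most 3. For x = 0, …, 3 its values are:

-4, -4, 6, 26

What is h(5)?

Write h(x) = ax³ + bx² + cx + d; the 4 given values yield a linear system in the 4 coefficients.
Solving, the leading coefficient vanishes, and h(x) = 5x² - 5x - 4.
Then h(5) = 96.

96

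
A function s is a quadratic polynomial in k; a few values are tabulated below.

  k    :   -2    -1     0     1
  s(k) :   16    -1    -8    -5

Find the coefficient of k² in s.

5

First differences: -17, -7, 3. Second differences: 10, 10.
Level-2 differences are constant, so s has degree 2.
Fitting a degree-2 polynomial gives s(k) = 5k² - 2k - 8.
The coefficient of k² is 5.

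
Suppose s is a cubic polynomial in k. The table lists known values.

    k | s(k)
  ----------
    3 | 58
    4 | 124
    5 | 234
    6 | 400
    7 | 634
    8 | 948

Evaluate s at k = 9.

1354

First differences: 66, 110, 166, 234, 314. Second differences: 44, 56, 68, 80. Third differences: 12, 12, 12.
Level-3 differences are constant, so s has degree 3.
Fitting a degree-3 polynomial gives s(k) = 2k³ - 2k² + 6k + 4.
Then s(9) = 1354.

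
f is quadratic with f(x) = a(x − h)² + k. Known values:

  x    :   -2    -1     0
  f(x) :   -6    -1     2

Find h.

1

First differences 5, 3; second difference -2 = 2a, so a = -1.
Expanding, the x-coefficient is −2ah = 2h; matching it to the data gives h = 1, and then k = 3.
So f(x) = -1(x − 1)² + 3.
Hence h = 1.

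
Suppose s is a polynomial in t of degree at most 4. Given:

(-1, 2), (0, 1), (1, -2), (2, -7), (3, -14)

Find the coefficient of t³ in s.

0

Write s(t) = at^4 + bt³ + ct² + dt + e; the 5 given values yield a linear system in the 5 coefficients.
Solving, the top 2 coefficients vanish, and s(t) = -t² - 2t + 1.
The coefficient of t³ is 0.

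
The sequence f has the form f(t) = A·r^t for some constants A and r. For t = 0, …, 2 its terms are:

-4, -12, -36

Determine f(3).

Consecutive ratio: -12/(-4) = 3, and -36/(-12) = 3, so r = 3.
Then A·3^0 = -4 gives A = -4, and f(t) = -4·3^t.
f(3) = -4·3^3 = -108.

-108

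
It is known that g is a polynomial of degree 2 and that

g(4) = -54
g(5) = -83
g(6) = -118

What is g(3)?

Write g(k) = ak² + bk + c; the 3 given values yield a linear system in the 3 coefficients.
Solving, g(k) = -3k² - 2k + 2.
Then g(3) = -31.

-31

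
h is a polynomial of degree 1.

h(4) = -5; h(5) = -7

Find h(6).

Write h(n) = an + b; the 2 given values yield a linear system in the 2 coefficients.
Solving, h(n) = -2n + 3.
Then h(6) = -9.

-9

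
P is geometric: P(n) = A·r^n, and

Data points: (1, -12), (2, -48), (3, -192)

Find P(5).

-3072

Consecutive ratio: -48/(-12) = 4, and -192/(-48) = 4, so r = 4.
Then A·4^1 = -12 gives A = -3, and P(n) = -3·4^n.
P(5) = -3·4^5 = -3072.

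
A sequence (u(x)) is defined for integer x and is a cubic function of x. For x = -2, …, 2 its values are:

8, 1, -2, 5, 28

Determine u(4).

First differences: -7, -3, 7, 23. Second differences: 4, 10, 16. Third differences: 6, 6.
Level-3 differences are constant, so u has degree 3.
Fitting a degree-3 polynomial gives u(x) = x³ + 5x² + x - 2.
Then u(4) = 146.

146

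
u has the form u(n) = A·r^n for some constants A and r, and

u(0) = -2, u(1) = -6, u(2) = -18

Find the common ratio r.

3

Consecutive ratio: -6/(-2) = 3, and -18/(-6) = 3, so r = 3.
Then A·3^0 = -2 gives A = -2, and u(n) = -2·3^n.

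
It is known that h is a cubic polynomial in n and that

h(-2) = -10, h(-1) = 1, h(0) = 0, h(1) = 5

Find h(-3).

Write h(n) = an³ + bn² + cn + d; the 4 given values yield a linear system in the 4 coefficients.
Solving, h(n) = 3n³ + 3n² - n.
Then h(-3) = -51.

-51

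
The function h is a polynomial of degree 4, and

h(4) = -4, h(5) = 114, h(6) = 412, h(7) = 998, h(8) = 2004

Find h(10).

5924

Write h(k) = ak^4 + bk³ + ck² + dk + e; the 5 given values yield a linear system in the 5 coefficients.
Solving, h(k) = k^4 - 4k³ - k² + 2k + 4.
Then h(10) = 5924.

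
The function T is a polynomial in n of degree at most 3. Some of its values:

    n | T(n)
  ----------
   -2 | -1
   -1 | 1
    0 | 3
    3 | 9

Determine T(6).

Write T(n) = an³ + bn² + cn + d; the 4 given values yield a linear system in the 4 coefficients.
Solving, the top 2 coefficients vanish, and T(n) = 2n + 3.
Then T(6) = 15.

15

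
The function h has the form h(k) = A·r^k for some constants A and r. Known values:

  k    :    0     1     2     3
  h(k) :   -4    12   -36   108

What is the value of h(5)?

972

Consecutive ratio: 12/(-4) = -3, and -36/12 = -3, so r = -3.
Then A·(-3)^0 = -4 gives A = -4, and h(k) = -4·(-3)^k.
h(5) = -4·(-3)^5 = 972.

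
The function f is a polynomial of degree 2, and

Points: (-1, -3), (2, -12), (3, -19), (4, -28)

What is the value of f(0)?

Write f(m) = am² + bm + c; the 4 given values yield a linear system in the 3 coefficients.
Solving, f(m) = -m² - 2m - 4.
Then f(0) = -4.

-4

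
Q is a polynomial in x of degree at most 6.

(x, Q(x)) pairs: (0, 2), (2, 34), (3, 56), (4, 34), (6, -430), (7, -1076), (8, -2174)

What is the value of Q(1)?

Write Q(x) = ax^6 + bx^5 + cx^4 + dx³ + ex² + px + q; the 7 given values yield a linear system in the 7 coefficients.
Solving, the top 2 coefficients vanish, and Q(x) = -x^4 + 3x³ + 6x² + 2.
Then Q(1) = 10.

10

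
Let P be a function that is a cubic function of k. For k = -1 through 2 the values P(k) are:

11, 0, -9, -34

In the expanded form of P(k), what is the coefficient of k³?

-3

Write P(k) = ak³ + bk² + ck + d; the 4 given values yield a linear system in the 4 coefficients.
Solving, P(k) = -3k³ + k² - 7k.
The coefficient of k³ is -3.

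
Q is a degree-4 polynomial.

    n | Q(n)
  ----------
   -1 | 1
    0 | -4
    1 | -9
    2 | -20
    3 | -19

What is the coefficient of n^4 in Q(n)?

Write Q(n) = an^4 + bn³ + cn² + dn + e; the 5 given values yield a linear system in the 5 coefficients.
Solving, Q(n) = n^4 - 3n³ - n² - 2n - 4.
The coefficient of n^4 is 1.

1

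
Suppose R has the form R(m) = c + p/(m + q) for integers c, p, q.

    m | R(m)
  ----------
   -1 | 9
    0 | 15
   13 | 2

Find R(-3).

(R(m) − c)(m + q) = p for each data point; the three points give a linear system in c and q, then p follows.
Solving: c = 3, q = -1, p = -12, so R(m) = 3 − 12/(m − 1).
Then R(-3) = 3 − 12/(-4) = 6.

6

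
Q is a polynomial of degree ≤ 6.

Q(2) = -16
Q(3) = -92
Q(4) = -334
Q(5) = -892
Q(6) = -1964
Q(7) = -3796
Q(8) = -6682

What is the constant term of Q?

-2

Write Q(t) = at^6 + bt^5 + ct^4 + dt³ + et² + pt + q; the 7 given values yield a linear system in the 7 coefficients.
Solving, the top 2 coefficients vanish, and Q(t) = -2t^4 + 3t³ - 3t - 2.
The constant term is Q(0) = -2.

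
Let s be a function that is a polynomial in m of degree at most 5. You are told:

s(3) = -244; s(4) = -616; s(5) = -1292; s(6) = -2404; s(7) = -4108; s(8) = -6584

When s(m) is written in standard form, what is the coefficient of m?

0

First differences: -372, -676, -1112, -1704, -2476. Second differences: -304, -436, -592, -772. Third differences: -132, -156, -180. Fourth differences: -24, -24.
Level-4 differences are constant, so s has degree 4.
Fitting a degree-4 polynomial gives s(m) = -m^4 - 4m³ - 7m² + 8.
The coefficient of m is 0.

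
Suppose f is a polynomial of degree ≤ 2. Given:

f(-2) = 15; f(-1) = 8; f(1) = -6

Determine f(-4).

29

Write f(k) = ak² + bk + c; the 3 given values yield a linear system in the 3 coefficients.
Solving, the leading coefficient vanishes, and f(k) = -7k + 1.
Then f(-4) = 29.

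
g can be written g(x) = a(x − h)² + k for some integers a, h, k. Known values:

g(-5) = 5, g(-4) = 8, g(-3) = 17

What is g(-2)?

32

First differences 3, 9; second difference 6 = 2a, so a = 3.
Expanding, the x-coefficient is −2ah = -6h; matching it to the data gives h = -5, and then k = 5.
So g(x) = 3(x + 5)² + 5.
g(-2) = 3·3² + 5 = 32.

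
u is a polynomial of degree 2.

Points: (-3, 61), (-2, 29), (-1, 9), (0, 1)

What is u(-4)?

105

Write u(x) = ax² + bx + c; the 4 given values yield a linear system in the 3 coefficients.
Solving, u(x) = 6x² - 2x + 1.
Then u(-4) = 105.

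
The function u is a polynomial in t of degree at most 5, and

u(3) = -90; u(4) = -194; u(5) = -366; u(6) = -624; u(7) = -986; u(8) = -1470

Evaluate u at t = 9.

-2094

First differences: -104, -172, -258, -362, -484. Second differences: -68, -86, -104, -122. Third differences: -18, -18, -18.
Level-3 differences are constant, so u has degree 3.
Fitting a degree-3 polynomial gives u(t) = -3t³ + 2t² - 7t - 6.
Then u(9) = -2094.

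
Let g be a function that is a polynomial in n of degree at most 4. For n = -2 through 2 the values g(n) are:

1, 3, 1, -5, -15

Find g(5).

-69

First differences: 2, -2, -6, -10. Second differences: -4, -4, -4.
Level-2 differences are constant, so g has degree 2.
Fitting a degree-2 polynomial gives g(n) = -2n² - 4n + 1.
Then g(5) = -69.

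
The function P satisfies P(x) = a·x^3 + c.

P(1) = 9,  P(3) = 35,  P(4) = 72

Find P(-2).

0

From P(1) = 9 and P(3) = 35: 1a + c = 9 and 27a + c = 35.
Subtracting: 26a = 26, so a = 1; then c = 9 − 1·1 = 8.
So P(x) = 1x³ + 8, and P(-2) = 0.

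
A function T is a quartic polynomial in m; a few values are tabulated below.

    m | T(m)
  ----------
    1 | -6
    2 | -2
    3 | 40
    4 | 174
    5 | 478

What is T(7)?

Write T(m) = am^4 + bm³ + cm² + dm + e; the 5 given values yield a linear system in the 5 coefficients.
Solving, T(m) = m^4 - m³ - 4m - 2.
Then T(7) = 2028.

2028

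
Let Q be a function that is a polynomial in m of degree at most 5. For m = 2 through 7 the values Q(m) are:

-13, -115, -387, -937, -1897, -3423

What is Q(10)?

-13317

First differences: -102, -272, -550, -960, -1526. Second differences: -170, -278, -410, -566. Third differences: -108, -132, -156. Fourth differences: -24, -24.
Level-4 differences are constant, so Q has degree 4.
Fitting a degree-4 polynomial gives Q(m) = -m^4 - 4m³ + 6m² + 9m - 7.
Then Q(10) = -13317.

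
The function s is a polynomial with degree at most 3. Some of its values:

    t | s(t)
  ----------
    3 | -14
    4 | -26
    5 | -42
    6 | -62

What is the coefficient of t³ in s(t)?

First differences: -12, -16, -20. Second differences: -4, -4.
Level-2 differences are constant, so s has degree 2.
Fitting a degree-2 polynomial gives s(t) = -2t² + 2t - 2.
The coefficient of t³ is 0.

0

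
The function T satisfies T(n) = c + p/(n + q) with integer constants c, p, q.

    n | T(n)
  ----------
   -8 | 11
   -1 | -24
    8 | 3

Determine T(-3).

(T(n) − c)(n + q) = p for each data point; the three points give a linear system in c and q, then p follows.
Solving: c = 6, q = 2, p = -30, so T(n) = 6 − 30/(n + 2).
Then T(-3) = 6 − 30/(-1) = 36.

36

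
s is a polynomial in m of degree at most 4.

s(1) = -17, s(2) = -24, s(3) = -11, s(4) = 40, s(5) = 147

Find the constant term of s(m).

First differences: -7, 13, 51, 107. Second differences: 20, 38, 56. Third differences: 18, 18.
Level-3 differences are constant, so s has degree 3.
Fitting a degree-3 polynomial gives s(m) = 3m³ - 8m² - 4m - 8.
The constant term is s(0) = -8.

-8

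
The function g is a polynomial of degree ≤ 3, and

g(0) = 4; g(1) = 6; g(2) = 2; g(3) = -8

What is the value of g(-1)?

-4

First differences: 2, -4, -10. Second differences: -6, -6.
Level-2 differences are constant, so g has degree 2.
Fitting a degree-2 polynomial gives g(m) = -3m² + 5m + 4.
Then g(-1) = -4.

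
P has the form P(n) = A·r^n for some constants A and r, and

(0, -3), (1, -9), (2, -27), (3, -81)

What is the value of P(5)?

Consecutive ratio: -9/(-3) = 3, and -27/(-9) = 3, so r = 3.
Then A·3^0 = -3 gives A = -3, and P(n) = -3·3^n.
P(5) = -3·3^5 = -729.

-729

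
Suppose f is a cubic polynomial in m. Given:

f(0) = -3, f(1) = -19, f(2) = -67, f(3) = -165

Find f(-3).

Write f(m) = am³ + bm² + cm + d; the 4 given values yield a linear system in the 4 coefficients.
Solving, f(m) = -3m³ - 7m² - 6m - 3.
Then f(-3) = 33.

33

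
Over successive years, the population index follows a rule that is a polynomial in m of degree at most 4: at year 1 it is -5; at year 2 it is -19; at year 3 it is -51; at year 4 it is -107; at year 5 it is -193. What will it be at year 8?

Write the value at m as P(m).
Write P(m) = am^4 + bm³ + cm² + dm + e; the 5 given values yield a linear system in the 5 coefficients.
Solving, the leading coefficient vanishes, and P(m) = -m³ - 3m² + 2m - 3.
Then P(8) = -691.

-691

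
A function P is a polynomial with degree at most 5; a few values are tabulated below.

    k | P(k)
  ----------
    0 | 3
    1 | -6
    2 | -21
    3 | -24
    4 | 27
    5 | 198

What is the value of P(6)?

579

First differences: -9, -15, -3, 51, 171. Second differences: -6, 12, 54, 120. Third differences: 18, 42, 66. Fourth differences: 24, 24.
Level-4 differences are constant, so P has degree 4.
Extending the table by one column gives the next first difference 381, so P(6) = 198 + 381 = 579.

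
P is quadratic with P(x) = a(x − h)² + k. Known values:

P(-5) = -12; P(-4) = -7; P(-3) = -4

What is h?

-2

First differences 5, 3; second difference -2 = 2a, so a = -1.
Expanding, the x-coefficient is −2ah = 2h; matching it to the data gives h = -2, and then k = -3.
So P(x) = -1(x + 2)² − 3.
Hence h = -2.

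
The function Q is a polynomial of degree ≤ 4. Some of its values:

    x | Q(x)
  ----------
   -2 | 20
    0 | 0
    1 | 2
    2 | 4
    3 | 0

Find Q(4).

Write Q(x) = ax^4 + bx³ + cx² + dx + e; the 5 given values yield a linear system in the 5 coefficients.
Solving, the leading coefficient vanishes, and Q(x) = -x³ + 3x².
Then Q(4) = -16.

-16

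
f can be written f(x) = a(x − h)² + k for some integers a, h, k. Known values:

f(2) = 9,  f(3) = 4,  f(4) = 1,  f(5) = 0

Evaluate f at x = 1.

16

First differences -5, -3, -1; second difference 2 = 2a, so a = 1.
Expanding, the x-coefficient is −2ah = -2h; matching it to the data gives h = 5, and then k = 0.
So f(x) = 1(x − 5)² + 0.
f(1) = 1·(-4)² + 0 = 16.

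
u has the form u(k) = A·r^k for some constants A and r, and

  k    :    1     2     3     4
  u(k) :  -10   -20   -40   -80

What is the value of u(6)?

Consecutive ratio: -20/(-10) = 2, and -40/(-20) = 2, so r = 2.
Then A·2^1 = -10 gives A = -5, and u(k) = -5·2^k.
u(6) = -5·2^6 = -320.

-320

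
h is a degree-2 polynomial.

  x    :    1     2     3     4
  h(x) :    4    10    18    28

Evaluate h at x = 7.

First differences: 6, 8, 10. Second differences: 2, 2.
Level-2 differences are constant, so h has degree 2.
Fitting a degree-2 polynomial gives h(x) = x² + 3x.
Then h(7) = 70.

70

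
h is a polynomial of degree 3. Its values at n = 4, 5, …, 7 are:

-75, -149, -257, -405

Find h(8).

Write h(n) = an³ + bn² + cn + d; the 4 given values yield a linear system in the 4 coefficients.
Solving, h(n) = -n³ - 2n² + 5n + 1.
Then h(8) = -599.

-599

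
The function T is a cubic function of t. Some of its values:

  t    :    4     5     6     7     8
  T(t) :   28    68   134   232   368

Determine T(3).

First differences: 40, 66, 98, 136. Second differences: 26, 32, 38. Third differences: 6, 6.
Level-3 differences are constant, so T has degree 3.
Fitting a degree-3 polynomial gives T(t) = t³ - 2t² - 3t + 8.
Then T(3) = 8.

8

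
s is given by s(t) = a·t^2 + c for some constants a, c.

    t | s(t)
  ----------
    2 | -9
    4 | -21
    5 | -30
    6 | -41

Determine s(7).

-54

From s(2) = -9 and s(4) = -21: 4a + c = -9 and 16a + c = -21.
Subtracting: 12a = -12, so a = -1; then c = -9 − (-1)·4 = -5.
So s(t) = -1t² − 5, and s(7) = -54.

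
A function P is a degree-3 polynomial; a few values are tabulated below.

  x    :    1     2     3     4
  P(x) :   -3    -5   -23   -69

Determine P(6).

Write P(x) = ax³ + bx² + cx + d; the 4 given values yield a linear system in the 4 coefficients.
Solving, P(x) = -2x³ + 4x² - 5.
Then P(6) = -293.

-293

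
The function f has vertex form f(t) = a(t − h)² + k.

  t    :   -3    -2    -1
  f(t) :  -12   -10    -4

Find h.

-3

First differences 2, 6; second difference 4 = 2a, so a = 2.
Expanding, the t-coefficient is −2ah = -4h; matching it to the data gives h = -3, and then k = -12.
So f(t) = 2(t + 3)² − 12.
Hence h = -3.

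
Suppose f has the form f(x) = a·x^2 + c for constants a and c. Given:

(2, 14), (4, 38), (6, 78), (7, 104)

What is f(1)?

8

From f(2) = 14 and f(4) = 38: 4a + c = 14 and 16a + c = 38.
Subtracting: 12a = 24, so a = 2; then c = 14 − 2·4 = 6.
So f(x) = 2x² + 6, and f(1) = 8.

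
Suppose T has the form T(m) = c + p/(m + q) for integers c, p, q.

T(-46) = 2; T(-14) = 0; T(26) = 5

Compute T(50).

4

(T(m) − c)(m + q) = p for each data point; the three points give a linear system in c and q, then p follows.
Solving: c = 3, q = -2, p = 48, so T(m) = 3 + 48/(m − 2).
Then T(50) = 3 + 48/48 = 4.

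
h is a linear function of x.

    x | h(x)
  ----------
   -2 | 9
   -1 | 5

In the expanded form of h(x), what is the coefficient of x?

Write h(x) = ax + b; the 2 given values yield a linear system in the 2 coefficients.
Solving, h(x) = -4x + 1.
The coefficient of x is -4.

-4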